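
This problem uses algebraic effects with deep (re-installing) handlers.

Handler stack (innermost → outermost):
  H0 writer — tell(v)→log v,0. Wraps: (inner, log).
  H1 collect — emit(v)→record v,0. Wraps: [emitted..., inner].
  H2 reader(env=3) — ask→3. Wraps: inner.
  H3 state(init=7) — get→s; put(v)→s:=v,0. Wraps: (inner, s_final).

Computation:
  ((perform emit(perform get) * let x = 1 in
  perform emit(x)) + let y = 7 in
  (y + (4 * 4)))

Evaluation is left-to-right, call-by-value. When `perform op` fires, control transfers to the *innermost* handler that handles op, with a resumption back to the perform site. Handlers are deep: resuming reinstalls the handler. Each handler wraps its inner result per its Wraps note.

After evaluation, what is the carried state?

Step-by-step:
get @ H3 ⇒ 7
emit(7) @ H1 ⇒ out+=7
emit(1) @ H1 ⇒ out+=1
H0 returns (23, ())
H1 returns [7, 1, (23, ())]
H2 returns [7, 1, (23, ())]
H3 returns ([7, 1, (23, ())], 7)
= ([7, 1, (23, ())], 7)

Answer: 7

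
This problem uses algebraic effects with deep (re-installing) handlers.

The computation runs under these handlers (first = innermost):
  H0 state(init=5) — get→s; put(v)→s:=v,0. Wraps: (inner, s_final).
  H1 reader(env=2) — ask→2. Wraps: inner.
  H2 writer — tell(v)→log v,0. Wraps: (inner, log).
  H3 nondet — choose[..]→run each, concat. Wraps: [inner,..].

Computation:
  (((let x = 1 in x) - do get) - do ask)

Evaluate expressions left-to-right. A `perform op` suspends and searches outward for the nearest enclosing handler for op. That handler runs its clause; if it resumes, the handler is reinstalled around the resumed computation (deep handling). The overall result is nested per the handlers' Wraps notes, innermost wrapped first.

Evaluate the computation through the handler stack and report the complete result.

Working:
get @ H0 ⇒ 5
ask @ H1 ⇒ 2
H0 returns (-6, 5)
H1 returns (-6, 5)
H2 returns ((-6, 5), ())
H3 returns [((-6, 5), ())]
= [((-6, 5), ())]

Answer: [((-6, 5), ())]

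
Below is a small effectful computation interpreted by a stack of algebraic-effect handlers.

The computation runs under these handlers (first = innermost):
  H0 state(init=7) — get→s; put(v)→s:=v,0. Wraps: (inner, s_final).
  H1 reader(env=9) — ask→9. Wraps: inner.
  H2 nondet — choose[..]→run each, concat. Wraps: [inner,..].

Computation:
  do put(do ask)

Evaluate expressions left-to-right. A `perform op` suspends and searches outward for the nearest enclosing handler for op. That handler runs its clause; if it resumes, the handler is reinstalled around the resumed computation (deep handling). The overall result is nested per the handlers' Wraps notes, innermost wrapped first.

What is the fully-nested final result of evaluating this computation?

Answer: [(0, 9)]

Step-by-step:
ask @ H1 ⇒ 9
put(9) @ H0 ⇒ s:=9
H0 returns (0, 9)
H1 returns (0, 9)
H2 returns [(0, 9)]
= [(0, 9)]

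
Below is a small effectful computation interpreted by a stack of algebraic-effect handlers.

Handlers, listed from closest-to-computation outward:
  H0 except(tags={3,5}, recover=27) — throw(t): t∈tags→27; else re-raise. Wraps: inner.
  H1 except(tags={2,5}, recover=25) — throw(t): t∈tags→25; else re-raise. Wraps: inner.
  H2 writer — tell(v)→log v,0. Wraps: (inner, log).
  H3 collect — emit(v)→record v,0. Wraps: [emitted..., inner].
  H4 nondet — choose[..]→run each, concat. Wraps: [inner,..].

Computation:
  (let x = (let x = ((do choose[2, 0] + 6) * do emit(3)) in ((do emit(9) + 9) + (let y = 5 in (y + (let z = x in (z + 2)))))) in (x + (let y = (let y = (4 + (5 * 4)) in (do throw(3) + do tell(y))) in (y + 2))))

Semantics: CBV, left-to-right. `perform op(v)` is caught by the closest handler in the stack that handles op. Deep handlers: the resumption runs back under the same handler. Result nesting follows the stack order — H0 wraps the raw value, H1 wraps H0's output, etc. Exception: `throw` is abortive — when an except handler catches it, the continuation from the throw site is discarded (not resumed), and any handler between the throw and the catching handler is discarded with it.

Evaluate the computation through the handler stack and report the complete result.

Answer: [[3, 9, (27, ())], [3, 9, (27, ())]]

Working:
choose[2, 0] @ H4
  branch[0] choose=2:
    emit(3) @ H3 ⇒ out+=3
    emit(9) @ H3 ⇒ out+=9
    throw(3) @ H0 caught ⇒ 27
    H1 returns 27
    H2 returns (27, ())
    H3 returns [3, 9, (27, ())]
    H4 returns [[3, 9, (27, ())]]
  branch[1] choose=0:
    emit(3) @ H3 ⇒ out+=3
    emit(9) @ H3 ⇒ out+=9
    throw(3) @ H0 caught ⇒ 27
    H1 returns 27
    H2 returns (27, ())
    H3 returns [3, 9, (27, ())]
    H4 returns [[3, 9, (27, ())]]
= [[3, 9, (27, ())], [3, 9, (27, ())]]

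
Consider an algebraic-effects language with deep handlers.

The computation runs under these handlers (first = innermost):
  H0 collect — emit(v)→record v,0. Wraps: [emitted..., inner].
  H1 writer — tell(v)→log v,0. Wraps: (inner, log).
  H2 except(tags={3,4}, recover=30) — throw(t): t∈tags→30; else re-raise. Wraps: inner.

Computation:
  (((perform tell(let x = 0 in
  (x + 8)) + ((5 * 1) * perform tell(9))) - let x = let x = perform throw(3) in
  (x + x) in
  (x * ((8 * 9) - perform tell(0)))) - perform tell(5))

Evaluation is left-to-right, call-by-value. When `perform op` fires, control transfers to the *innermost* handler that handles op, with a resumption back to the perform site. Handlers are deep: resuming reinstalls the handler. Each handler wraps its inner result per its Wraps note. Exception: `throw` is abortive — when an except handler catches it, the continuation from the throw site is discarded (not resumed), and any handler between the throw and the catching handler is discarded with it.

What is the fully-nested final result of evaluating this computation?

Answer: 30

Step-by-step:
tell(8) @ H1 ⇒ log+=8
tell(9) @ H1 ⇒ log+=9
throw(3) @ H2 caught ⇒ 30
= 30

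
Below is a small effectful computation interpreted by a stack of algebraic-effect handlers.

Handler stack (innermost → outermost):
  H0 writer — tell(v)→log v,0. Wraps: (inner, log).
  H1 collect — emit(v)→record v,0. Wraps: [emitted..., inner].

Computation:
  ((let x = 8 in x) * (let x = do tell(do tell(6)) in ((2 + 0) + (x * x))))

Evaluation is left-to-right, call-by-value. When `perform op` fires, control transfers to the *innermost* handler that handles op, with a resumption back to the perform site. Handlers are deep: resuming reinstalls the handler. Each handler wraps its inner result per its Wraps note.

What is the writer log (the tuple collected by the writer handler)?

Answer: (6, 0)

Step-by-step:
tell(6) @ H0 ⇒ log+=6
tell(0) @ H0 ⇒ log+=0
H0 returns (16, (6, 0))
H1 returns [(16, (6, 0))]
= [(16, (6, 0))]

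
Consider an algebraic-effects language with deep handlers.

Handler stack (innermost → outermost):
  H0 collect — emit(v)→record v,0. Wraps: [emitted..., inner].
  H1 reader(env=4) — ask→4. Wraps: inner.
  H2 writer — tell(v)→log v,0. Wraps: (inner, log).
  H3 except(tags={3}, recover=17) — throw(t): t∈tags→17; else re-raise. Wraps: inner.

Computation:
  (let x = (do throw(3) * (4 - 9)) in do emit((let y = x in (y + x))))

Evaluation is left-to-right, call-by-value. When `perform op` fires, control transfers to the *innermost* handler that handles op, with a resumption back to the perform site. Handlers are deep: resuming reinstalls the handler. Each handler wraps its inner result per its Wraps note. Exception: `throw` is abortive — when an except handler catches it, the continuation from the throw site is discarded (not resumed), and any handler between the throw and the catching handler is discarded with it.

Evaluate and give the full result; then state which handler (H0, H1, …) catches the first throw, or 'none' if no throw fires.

Evaluation trace:
throw(3) @ H3 caught ⇒ 17
= 17

Answer: 17 ; first throw caught by: H3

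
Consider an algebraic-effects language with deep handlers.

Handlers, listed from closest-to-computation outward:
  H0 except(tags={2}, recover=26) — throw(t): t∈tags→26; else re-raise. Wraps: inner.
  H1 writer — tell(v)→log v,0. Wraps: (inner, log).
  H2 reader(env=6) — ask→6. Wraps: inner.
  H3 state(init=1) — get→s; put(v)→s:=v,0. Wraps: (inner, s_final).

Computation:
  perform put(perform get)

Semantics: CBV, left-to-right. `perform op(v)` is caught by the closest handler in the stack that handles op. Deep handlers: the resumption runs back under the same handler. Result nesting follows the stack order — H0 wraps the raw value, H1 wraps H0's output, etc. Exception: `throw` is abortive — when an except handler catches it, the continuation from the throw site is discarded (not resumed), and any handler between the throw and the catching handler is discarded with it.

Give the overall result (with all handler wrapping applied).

Working:
get @ H3 ⇒ 1
put(1) @ H3 ⇒ s:=1
H0 returns 0
H1 returns (0, ())
H2 returns (0, ())
H3 returns ((0, ()), 1)
= ((0, ()), 1)

Answer: ((0, ()), 1)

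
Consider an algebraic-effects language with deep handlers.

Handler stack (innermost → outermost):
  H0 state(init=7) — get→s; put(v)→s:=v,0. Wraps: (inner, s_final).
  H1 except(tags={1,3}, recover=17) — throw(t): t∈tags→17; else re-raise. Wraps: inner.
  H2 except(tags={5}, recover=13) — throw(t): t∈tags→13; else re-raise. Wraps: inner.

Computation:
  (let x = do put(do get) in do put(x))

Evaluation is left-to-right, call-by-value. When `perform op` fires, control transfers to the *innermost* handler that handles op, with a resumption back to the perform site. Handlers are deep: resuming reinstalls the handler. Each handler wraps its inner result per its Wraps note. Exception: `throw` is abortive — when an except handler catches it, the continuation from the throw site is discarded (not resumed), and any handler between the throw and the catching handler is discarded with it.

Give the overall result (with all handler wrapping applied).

Answer: (0, 0)

Evaluation trace:
get @ H0 ⇒ 7
put(7) @ H0 ⇒ s:=7
put(0) @ H0 ⇒ s:=0
H0 returns (0, 0)
H1 returns (0, 0)
H2 returns (0, 0)
= (0, 0)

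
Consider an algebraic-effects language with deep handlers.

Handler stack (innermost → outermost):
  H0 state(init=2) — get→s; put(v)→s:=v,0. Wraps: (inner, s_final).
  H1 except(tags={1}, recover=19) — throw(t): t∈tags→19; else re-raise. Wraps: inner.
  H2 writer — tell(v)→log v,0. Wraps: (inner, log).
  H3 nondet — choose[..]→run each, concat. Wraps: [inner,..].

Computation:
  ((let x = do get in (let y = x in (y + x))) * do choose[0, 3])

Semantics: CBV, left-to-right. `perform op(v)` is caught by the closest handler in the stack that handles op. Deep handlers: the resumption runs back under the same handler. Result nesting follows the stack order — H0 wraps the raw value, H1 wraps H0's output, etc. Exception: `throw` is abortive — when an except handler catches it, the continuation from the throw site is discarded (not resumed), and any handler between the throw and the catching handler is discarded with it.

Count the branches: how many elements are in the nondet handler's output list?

Evaluation trace:
get @ H0 ⇒ 2
choose[0, 3] @ H3
  branch[0] choose=0:
    H0 returns (0, 2)
    H1 returns (0, 2)
    H2 returns ((0, 2), ())
    H3 returns [((0, 2), ())]
  branch[1] choose=3:
    H0 returns (12, 2)
    H1 returns (12, 2)
    H2 returns ((12, 2), ())
    H3 returns [((12, 2), ())]
= [((0, 2), ()), ((12, 2), ())]

Answer: 2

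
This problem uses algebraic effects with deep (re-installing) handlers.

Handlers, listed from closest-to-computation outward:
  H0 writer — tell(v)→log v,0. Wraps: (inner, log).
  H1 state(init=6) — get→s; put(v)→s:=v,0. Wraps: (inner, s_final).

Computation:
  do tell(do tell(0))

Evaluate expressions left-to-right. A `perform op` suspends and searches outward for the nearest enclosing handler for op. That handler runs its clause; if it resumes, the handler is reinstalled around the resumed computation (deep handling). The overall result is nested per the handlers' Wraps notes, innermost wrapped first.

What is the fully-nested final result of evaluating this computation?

Answer: ((0, (0, 0)), 6)

Step-by-step:
tell(0) @ H0 ⇒ log+=0
tell(0) @ H0 ⇒ log+=0
H0 returns (0, (0, 0))
H1 returns ((0, (0, 0)), 6)
= ((0, (0, 0)), 6)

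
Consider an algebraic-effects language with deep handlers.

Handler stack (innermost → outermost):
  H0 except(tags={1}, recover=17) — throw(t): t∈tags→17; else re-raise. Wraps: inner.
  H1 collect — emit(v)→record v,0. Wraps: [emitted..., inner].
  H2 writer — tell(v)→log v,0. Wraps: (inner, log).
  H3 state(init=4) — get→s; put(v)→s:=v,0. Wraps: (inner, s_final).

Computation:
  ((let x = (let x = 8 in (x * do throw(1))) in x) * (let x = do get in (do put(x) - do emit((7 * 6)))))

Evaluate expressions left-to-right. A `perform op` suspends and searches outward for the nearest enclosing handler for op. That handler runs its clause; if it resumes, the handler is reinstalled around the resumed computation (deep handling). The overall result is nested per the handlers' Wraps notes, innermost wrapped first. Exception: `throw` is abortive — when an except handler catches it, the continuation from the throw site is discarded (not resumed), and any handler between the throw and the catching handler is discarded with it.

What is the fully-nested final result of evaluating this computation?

Step-by-step:
throw(1) @ H0 caught ⇒ 17
H1 returns [17]
H2 returns ([17], ())
H3 returns (([17], ()), 4)
= (([17], ()), 4)

Answer: (([17], ()), 4)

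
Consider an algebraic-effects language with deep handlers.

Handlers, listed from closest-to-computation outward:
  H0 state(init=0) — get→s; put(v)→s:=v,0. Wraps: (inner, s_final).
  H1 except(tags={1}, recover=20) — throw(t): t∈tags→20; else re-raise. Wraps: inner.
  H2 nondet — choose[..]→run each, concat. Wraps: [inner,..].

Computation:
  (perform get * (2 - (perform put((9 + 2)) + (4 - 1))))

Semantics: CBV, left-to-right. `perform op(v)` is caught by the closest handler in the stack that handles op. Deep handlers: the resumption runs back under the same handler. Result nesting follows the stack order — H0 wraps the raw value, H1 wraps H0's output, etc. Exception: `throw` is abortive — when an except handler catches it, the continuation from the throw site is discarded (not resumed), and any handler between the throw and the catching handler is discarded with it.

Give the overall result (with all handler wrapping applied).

Answer: [(0, 11)]

Working:
get @ H0 ⇒ 0
put(11) @ H0 ⇒ s:=11
H0 returns (0, 11)
H1 returns (0, 11)
H2 returns [(0, 11)]
= [(0, 11)]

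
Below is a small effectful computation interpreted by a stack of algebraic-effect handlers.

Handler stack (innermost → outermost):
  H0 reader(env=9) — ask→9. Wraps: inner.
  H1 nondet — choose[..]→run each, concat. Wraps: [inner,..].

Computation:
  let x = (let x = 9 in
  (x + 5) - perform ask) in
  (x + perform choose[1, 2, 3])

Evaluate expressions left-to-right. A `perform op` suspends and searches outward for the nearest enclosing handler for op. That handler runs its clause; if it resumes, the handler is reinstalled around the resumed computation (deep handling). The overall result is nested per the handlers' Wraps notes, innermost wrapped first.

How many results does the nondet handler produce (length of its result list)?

Working:
ask @ H0 ⇒ 9
choose[1, 2, 3] @ H1
  branch[0] choose=1:
    H0 returns 6
    H1 returns [6]
  branch[1] choose=2:
    H0 returns 7
    H1 returns [7]
  branch[2] choose=3:
    H0 returns 8
    H1 returns [8]
= [6, 7, 8]

Answer: 3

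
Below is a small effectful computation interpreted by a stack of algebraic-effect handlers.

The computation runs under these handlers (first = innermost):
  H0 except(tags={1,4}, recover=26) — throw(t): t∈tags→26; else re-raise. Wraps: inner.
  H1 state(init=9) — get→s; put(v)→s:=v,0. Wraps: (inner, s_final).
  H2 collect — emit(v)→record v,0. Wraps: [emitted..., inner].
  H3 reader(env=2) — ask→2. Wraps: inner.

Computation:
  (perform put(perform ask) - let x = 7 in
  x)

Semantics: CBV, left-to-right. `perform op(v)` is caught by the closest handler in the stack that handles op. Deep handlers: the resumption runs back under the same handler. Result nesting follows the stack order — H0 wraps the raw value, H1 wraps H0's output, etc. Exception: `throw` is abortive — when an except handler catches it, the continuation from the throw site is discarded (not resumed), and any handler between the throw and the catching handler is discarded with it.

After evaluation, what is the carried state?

Answer: 2

Working:
ask @ H3 ⇒ 2
put(2) @ H1 ⇒ s:=2
H0 returns -7
H1 returns (-7, 2)
H2 returns [(-7, 2)]
H3 returns [(-7, 2)]
= [(-7, 2)]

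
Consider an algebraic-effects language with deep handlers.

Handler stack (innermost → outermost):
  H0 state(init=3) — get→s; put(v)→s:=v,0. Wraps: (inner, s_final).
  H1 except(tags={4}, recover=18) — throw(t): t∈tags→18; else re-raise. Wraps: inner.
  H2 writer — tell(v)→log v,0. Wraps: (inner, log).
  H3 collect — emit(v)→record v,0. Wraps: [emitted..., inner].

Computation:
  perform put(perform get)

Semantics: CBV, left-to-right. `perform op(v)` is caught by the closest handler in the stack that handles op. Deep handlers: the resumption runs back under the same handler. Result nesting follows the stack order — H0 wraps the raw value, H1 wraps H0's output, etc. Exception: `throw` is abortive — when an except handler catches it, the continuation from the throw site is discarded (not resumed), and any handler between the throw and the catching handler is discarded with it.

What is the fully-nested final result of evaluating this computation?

Answer: [((0, 3), ())]

Evaluation trace:
get @ H0 ⇒ 3
put(3) @ H0 ⇒ s:=3
H0 returns (0, 3)
H1 returns (0, 3)
H2 returns ((0, 3), ())
H3 returns [((0, 3), ())]
= [((0, 3), ())]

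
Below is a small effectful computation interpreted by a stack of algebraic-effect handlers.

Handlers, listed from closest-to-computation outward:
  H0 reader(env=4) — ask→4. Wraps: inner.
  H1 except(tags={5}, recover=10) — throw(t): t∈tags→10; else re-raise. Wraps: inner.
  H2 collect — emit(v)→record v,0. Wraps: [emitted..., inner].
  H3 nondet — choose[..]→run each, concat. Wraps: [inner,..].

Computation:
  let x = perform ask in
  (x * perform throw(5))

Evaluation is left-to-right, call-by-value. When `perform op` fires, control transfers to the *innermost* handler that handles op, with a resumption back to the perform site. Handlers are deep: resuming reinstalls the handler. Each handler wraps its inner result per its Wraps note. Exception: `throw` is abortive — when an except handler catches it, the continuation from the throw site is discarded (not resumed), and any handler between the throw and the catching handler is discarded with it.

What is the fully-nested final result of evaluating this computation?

Evaluation trace:
ask @ H0 ⇒ 4
throw(5) @ H1 caught ⇒ 10
H2 returns [10]
H3 returns [[10]]
= [[10]]

Answer: [[10]]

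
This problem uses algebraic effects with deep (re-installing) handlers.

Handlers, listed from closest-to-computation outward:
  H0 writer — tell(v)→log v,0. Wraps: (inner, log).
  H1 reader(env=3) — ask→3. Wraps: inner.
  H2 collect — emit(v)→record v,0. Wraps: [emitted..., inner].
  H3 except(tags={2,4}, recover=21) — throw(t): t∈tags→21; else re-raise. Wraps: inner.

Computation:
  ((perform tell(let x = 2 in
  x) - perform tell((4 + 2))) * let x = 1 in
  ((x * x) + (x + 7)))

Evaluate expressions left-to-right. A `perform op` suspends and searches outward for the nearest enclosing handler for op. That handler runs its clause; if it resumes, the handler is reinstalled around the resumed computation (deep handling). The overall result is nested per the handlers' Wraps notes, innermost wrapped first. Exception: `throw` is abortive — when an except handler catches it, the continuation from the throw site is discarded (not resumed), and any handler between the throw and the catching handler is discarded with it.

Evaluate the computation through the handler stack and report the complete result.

Answer: [(0, (2, 6))]

Evaluation trace:
tell(2) @ H0 ⇒ log+=2
tell(6) @ H0 ⇒ log+=6
H0 returns (0, (2, 6))
H1 returns (0, (2, 6))
H2 returns [(0, (2, 6))]
H3 returns [(0, (2, 6))]
= [(0, (2, 6))]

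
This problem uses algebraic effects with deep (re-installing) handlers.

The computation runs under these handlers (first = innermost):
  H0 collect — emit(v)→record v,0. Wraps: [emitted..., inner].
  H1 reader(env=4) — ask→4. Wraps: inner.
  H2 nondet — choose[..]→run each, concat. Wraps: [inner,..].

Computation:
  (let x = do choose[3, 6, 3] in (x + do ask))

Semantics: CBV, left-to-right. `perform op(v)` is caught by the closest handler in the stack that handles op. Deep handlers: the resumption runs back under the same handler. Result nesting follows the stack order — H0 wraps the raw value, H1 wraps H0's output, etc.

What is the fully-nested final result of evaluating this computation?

Answer: [[7], [10], [7]]

Working:
choose[3, 6, 3] @ H2
  branch[0] choose=3:
    ask @ H1 ⇒ 4
    H0 returns [7]
    H1 returns [7]
    H2 returns [[7]]
  branch[1] choose=6:
    ask @ H1 ⇒ 4
    H0 returns [10]
    H1 returns [10]
    H2 returns [[10]]
  branch[2] choose=3:
    ask @ H1 ⇒ 4
    H0 returns [7]
    H1 returns [7]
    H2 returns [[7]]
= [[7], [10], [7]]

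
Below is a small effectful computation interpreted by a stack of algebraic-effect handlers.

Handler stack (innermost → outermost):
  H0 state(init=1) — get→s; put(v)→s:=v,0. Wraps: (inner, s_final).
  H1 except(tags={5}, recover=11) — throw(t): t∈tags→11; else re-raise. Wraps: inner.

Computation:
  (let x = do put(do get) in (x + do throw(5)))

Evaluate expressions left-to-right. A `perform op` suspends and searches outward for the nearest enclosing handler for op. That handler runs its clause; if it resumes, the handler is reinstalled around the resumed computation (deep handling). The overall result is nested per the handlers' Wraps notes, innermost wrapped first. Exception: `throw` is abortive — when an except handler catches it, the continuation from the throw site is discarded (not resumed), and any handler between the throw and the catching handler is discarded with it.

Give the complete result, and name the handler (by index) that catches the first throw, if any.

Answer: 11 ; first throw caught by: H1

Working:
get @ H0 ⇒ 1
put(1) @ H0 ⇒ s:=1
throw(5) @ H1 caught ⇒ 11
= 11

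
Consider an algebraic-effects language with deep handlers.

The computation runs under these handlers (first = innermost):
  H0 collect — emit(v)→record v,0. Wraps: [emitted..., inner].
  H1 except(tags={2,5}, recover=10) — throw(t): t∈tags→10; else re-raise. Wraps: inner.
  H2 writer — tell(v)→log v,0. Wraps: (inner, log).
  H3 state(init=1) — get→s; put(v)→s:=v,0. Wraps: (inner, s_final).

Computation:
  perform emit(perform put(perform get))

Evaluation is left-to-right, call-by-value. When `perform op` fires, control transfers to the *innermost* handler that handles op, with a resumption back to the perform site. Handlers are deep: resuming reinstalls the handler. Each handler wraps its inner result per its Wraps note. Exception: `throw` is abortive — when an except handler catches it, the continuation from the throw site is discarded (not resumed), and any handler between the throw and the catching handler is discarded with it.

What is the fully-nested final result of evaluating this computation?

Answer: (([0, 0], ()), 1)

Evaluation trace:
get @ H3 ⇒ 1
put(1) @ H3 ⇒ s:=1
emit(0) @ H0 ⇒ out+=0
H0 returns [0, 0]
H1 returns [0, 0]
H2 returns ([0, 0], ())
H3 returns (([0, 0], ()), 1)
= (([0, 0], ()), 1)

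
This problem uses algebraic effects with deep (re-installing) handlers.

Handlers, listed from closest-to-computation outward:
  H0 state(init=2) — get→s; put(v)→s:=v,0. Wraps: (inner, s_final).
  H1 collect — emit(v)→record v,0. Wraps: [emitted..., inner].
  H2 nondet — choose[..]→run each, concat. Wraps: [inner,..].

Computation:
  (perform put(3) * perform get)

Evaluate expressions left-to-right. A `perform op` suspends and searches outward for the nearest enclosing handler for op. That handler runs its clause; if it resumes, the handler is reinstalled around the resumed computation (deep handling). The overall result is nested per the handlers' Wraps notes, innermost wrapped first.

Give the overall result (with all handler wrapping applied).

Evaluation trace:
put(3) @ H0 ⇒ s:=3
get @ H0 ⇒ 3
H0 returns (0, 3)
H1 returns [(0, 3)]
H2 returns [[(0, 3)]]
= [[(0, 3)]]

Answer: [[(0, 3)]]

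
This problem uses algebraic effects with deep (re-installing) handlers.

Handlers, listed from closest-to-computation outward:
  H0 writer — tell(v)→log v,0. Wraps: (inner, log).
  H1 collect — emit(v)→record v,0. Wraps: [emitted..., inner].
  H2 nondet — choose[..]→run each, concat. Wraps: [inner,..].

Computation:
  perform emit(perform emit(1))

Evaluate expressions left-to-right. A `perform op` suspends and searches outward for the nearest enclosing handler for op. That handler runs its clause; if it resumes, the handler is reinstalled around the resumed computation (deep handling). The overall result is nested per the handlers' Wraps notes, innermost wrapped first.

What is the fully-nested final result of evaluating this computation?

Evaluation trace:
emit(1) @ H1 ⇒ out+=1
emit(0) @ H1 ⇒ out+=0
H0 returns (0, ())
H1 returns [1, 0, (0, ())]
H2 returns [[1, 0, (0, ())]]
= [[1, 0, (0, ())]]

Answer: [[1, 0, (0, ())]]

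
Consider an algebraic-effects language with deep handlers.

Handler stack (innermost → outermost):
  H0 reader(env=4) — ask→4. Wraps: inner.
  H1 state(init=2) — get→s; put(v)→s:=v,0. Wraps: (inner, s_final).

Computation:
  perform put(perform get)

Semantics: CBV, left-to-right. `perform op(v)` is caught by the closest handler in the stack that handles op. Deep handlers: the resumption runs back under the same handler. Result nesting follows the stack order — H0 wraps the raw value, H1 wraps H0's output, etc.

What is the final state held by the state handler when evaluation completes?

Step-by-step:
get @ H1 ⇒ 2
put(2) @ H1 ⇒ s:=2
H0 returns 0
H1 returns (0, 2)
= (0, 2)

Answer: 2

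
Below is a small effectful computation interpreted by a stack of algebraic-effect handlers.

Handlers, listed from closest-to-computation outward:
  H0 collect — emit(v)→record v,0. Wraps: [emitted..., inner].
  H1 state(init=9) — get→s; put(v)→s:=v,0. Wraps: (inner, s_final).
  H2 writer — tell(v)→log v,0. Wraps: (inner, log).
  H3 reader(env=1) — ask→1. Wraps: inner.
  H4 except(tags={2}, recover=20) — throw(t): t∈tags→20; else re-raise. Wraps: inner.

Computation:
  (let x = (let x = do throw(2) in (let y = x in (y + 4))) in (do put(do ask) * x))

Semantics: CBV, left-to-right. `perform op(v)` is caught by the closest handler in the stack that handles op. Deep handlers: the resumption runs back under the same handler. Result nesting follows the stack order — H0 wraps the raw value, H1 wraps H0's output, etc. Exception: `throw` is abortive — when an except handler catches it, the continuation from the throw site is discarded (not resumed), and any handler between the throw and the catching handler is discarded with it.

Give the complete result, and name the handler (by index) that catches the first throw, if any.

Answer: 20 ; first throw caught by: H4

Evaluation trace:
throw(2) @ H4 caught ⇒ 20
= 20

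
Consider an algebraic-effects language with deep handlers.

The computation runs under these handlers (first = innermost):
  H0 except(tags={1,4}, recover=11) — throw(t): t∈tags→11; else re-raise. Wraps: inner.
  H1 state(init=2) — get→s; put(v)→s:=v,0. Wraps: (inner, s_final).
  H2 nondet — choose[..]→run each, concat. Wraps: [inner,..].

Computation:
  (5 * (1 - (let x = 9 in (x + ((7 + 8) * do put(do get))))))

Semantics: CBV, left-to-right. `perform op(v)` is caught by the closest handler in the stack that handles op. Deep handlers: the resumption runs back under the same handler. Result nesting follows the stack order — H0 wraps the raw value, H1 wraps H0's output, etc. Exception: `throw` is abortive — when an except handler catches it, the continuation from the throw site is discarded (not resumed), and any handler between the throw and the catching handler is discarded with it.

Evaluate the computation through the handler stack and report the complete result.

Answer: [(-40, 2)]

Working:
get @ H1 ⇒ 2
put(2) @ H1 ⇒ s:=2
H0 returns -40
H1 returns (-40, 2)
H2 returns [(-40, 2)]
= [(-40, 2)]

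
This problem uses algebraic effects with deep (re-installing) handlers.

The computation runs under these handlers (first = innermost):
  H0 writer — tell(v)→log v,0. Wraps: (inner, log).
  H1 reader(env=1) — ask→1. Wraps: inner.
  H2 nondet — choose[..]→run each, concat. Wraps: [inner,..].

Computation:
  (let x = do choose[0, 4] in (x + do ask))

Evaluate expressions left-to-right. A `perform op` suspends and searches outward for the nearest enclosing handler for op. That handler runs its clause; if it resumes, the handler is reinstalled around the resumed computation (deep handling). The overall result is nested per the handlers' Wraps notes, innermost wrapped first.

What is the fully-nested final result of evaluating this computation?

Working:
choose[0, 4] @ H2
  branch[0] choose=0:
    ask @ H1 ⇒ 1
    H0 returns (1, ())
    H1 returns (1, ())
    H2 returns [(1, ())]
  branch[1] choose=4:
    ask @ H1 ⇒ 1
    H0 returns (5, ())
    H1 returns (5, ())
    H2 returns [(5, ())]
= [(1, ()), (5, ())]

Answer: [(1, ()), (5, ())]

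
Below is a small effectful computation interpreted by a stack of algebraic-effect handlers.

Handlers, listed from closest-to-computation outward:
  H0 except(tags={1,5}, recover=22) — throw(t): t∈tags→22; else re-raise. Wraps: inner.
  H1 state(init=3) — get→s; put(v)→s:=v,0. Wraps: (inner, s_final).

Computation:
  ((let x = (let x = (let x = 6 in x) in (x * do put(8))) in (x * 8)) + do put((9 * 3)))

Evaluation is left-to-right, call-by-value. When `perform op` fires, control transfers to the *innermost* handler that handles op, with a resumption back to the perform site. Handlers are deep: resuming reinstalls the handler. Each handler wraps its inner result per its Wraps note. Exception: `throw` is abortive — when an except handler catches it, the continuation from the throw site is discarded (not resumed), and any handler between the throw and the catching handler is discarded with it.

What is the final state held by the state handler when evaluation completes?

Answer: 27

Evaluation trace:
put(8) @ H1 ⇒ s:=8
put(27) @ H1 ⇒ s:=27
H0 returns 0
H1 returns (0, 27)
= (0, 27)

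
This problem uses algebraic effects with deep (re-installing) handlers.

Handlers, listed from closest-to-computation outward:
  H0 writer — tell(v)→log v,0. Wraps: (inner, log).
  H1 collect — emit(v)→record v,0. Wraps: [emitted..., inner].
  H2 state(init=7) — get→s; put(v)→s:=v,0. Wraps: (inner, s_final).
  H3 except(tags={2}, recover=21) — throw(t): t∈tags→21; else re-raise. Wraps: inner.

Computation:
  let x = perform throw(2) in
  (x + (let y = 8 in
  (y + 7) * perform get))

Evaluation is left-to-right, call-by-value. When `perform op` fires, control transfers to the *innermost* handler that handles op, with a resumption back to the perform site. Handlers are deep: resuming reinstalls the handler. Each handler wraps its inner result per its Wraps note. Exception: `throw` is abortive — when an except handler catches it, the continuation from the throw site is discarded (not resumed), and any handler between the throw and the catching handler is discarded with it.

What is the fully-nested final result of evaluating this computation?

Working:
throw(2) @ H3 caught ⇒ 21
= 21

Answer: 21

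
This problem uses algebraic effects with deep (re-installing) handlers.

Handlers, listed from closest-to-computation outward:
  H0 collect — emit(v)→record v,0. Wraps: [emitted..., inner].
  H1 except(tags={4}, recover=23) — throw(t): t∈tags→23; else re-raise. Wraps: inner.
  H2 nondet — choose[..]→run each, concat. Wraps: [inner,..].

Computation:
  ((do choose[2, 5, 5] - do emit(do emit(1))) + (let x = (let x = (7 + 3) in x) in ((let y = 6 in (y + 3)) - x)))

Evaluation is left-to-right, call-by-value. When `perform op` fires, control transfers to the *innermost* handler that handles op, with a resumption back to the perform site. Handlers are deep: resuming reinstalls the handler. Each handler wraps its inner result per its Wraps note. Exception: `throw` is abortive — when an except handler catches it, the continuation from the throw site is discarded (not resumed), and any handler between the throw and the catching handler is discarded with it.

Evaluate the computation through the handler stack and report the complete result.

Evaluation trace:
choose[2, 5, 5] @ H2
  branch[0] choose=2:
    emit(1) @ H0 ⇒ out+=1
    emit(0) @ H0 ⇒ out+=0
    H0 returns [1, 0, 1]
    H1 returns [1, 0, 1]
    H2 returns [[1, 0, 1]]
  branch[1] choose=5:
    emit(1) @ H0 ⇒ out+=1
    emit(0) @ H0 ⇒ out+=0
    H0 returns [1, 0, 4]
    H1 returns [1, 0, 4]
    H2 returns [[1, 0, 4]]
  branch[2] choose=5:
    emit(1) @ H0 ⇒ out+=1
    emit(0) @ H0 ⇒ out+=0
    H0 returns [1, 0, 4]
    H1 returns [1, 0, 4]
    H2 returns [[1, 0, 4]]
= [[1, 0, 1], [1, 0, 4], [1, 0, 4]]

Answer: [[1, 0, 1], [1, 0, 4], [1, 0, 4]]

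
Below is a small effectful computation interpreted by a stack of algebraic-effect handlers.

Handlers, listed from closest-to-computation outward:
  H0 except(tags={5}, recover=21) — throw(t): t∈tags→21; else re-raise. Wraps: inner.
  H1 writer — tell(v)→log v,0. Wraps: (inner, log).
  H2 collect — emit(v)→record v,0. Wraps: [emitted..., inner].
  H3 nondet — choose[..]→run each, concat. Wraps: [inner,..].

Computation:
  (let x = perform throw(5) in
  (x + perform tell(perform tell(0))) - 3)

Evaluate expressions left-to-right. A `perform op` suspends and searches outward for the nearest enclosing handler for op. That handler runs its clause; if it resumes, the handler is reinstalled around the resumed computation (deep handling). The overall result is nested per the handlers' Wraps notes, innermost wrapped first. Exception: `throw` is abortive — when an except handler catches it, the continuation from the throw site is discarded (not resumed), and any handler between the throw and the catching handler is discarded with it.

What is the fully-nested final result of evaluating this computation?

Answer: [[(21, ())]]

Step-by-step:
throw(5) @ H0 caught ⇒ 21
H1 returns (21, ())
H2 returns [(21, ())]
H3 returns [[(21, ())]]
= [[(21, ())]]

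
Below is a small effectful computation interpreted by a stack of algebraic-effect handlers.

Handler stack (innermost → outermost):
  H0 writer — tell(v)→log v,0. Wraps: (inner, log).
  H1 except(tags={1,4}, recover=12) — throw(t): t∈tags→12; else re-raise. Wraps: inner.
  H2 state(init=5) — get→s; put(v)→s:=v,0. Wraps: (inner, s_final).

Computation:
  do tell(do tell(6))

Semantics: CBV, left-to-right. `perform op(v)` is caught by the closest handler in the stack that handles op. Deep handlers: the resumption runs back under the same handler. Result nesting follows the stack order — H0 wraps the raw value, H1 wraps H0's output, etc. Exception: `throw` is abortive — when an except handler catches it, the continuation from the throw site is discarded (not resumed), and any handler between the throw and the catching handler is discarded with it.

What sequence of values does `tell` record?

Evaluation trace:
tell(6) @ H0 ⇒ log+=6
tell(0) @ H0 ⇒ log+=0
H0 returns (0, (6, 0))
H1 returns (0, (6, 0))
H2 returns ((0, (6, 0)), 5)
= ((0, (6, 0)), 5)

Answer: (6, 0)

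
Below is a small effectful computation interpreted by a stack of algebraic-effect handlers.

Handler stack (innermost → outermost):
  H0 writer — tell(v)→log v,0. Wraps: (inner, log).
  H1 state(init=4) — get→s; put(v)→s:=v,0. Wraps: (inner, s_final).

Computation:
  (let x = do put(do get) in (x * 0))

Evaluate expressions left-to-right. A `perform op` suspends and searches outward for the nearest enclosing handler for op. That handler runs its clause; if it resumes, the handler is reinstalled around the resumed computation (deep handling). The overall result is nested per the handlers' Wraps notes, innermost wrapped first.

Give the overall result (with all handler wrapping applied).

Evaluation trace:
get @ H1 ⇒ 4
put(4) @ H1 ⇒ s:=4
H0 returns (0, ())
H1 returns ((0, ()), 4)
= ((0, ()), 4)

Answer: ((0, ()), 4)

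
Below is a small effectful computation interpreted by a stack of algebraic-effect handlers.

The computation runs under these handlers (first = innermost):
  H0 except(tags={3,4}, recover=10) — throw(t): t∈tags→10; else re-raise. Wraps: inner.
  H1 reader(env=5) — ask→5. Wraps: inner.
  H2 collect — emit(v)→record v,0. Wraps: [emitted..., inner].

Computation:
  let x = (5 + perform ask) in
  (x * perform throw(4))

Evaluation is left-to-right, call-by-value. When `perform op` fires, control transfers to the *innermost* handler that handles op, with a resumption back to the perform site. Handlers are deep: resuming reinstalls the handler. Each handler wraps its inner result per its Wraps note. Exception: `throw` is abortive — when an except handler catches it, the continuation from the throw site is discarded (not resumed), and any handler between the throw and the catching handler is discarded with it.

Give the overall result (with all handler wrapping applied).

Answer: [10]

Working:
ask @ H1 ⇒ 5
throw(4) @ H0 caught ⇒ 10
H1 returns 10
H2 returns [10]
= [10]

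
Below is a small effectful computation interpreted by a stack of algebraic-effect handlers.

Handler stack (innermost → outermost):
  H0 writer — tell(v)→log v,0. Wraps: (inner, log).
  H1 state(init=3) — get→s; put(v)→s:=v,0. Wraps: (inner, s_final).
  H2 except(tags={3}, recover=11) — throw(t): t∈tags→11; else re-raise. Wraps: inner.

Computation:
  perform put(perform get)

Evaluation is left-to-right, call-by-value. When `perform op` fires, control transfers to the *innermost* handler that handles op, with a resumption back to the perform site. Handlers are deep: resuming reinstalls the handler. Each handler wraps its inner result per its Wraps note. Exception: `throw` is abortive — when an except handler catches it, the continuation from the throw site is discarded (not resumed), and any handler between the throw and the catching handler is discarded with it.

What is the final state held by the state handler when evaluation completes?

Answer: 3

Evaluation trace:
get @ H1 ⇒ 3
put(3) @ H1 ⇒ s:=3
H0 returns (0, ())
H1 returns ((0, ()), 3)
H2 returns ((0, ()), 3)
= ((0, ()), 3)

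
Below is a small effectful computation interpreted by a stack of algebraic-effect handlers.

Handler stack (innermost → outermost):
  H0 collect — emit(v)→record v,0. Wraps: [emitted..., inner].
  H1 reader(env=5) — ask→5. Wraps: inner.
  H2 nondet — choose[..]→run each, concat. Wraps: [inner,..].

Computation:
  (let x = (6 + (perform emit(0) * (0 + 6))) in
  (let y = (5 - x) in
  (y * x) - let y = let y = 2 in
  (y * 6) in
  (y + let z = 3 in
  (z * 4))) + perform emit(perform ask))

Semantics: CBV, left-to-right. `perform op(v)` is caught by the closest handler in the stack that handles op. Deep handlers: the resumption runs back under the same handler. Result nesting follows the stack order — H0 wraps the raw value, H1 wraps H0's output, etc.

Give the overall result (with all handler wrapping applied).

Answer: [[0, 5, -30]]

Working:
emit(0) @ H0 ⇒ out+=0
ask @ H1 ⇒ 5
emit(5) @ H0 ⇒ out+=5
H0 returns [0, 5, -30]
H1 returns [0, 5, -30]
H2 returns [[0, 5, -30]]
= [[0, 5, -30]]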